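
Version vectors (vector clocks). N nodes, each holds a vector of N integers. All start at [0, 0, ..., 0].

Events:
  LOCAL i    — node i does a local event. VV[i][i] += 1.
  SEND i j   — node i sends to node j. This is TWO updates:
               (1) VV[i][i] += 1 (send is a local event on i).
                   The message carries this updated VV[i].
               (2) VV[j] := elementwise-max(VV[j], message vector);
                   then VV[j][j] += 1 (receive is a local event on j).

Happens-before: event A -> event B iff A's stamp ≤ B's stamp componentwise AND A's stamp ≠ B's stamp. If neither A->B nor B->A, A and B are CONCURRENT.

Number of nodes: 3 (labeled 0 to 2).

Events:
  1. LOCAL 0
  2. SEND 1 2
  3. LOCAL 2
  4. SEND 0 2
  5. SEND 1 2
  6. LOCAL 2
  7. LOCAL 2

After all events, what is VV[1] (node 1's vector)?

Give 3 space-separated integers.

Answer: 0 2 0

Derivation:
Initial: VV[0]=[0, 0, 0]
Initial: VV[1]=[0, 0, 0]
Initial: VV[2]=[0, 0, 0]
Event 1: LOCAL 0: VV[0][0]++ -> VV[0]=[1, 0, 0]
Event 2: SEND 1->2: VV[1][1]++ -> VV[1]=[0, 1, 0], msg_vec=[0, 1, 0]; VV[2]=max(VV[2],msg_vec) then VV[2][2]++ -> VV[2]=[0, 1, 1]
Event 3: LOCAL 2: VV[2][2]++ -> VV[2]=[0, 1, 2]
Event 4: SEND 0->2: VV[0][0]++ -> VV[0]=[2, 0, 0], msg_vec=[2, 0, 0]; VV[2]=max(VV[2],msg_vec) then VV[2][2]++ -> VV[2]=[2, 1, 3]
Event 5: SEND 1->2: VV[1][1]++ -> VV[1]=[0, 2, 0], msg_vec=[0, 2, 0]; VV[2]=max(VV[2],msg_vec) then VV[2][2]++ -> VV[2]=[2, 2, 4]
Event 6: LOCAL 2: VV[2][2]++ -> VV[2]=[2, 2, 5]
Event 7: LOCAL 2: VV[2][2]++ -> VV[2]=[2, 2, 6]
Final vectors: VV[0]=[2, 0, 0]; VV[1]=[0, 2, 0]; VV[2]=[2, 2, 6]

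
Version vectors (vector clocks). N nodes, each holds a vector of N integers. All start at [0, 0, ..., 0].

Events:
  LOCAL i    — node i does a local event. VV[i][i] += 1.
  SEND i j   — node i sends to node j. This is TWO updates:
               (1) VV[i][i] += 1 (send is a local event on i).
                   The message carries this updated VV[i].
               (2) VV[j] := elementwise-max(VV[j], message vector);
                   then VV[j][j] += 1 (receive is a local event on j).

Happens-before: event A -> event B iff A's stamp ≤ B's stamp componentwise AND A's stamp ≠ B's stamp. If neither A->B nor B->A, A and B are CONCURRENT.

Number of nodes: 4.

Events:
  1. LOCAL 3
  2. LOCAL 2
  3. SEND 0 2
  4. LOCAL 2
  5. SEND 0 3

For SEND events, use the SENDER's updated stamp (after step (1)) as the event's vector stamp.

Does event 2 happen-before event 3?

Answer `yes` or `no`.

Initial: VV[0]=[0, 0, 0, 0]
Initial: VV[1]=[0, 0, 0, 0]
Initial: VV[2]=[0, 0, 0, 0]
Initial: VV[3]=[0, 0, 0, 0]
Event 1: LOCAL 3: VV[3][3]++ -> VV[3]=[0, 0, 0, 1]
Event 2: LOCAL 2: VV[2][2]++ -> VV[2]=[0, 0, 1, 0]
Event 3: SEND 0->2: VV[0][0]++ -> VV[0]=[1, 0, 0, 0], msg_vec=[1, 0, 0, 0]; VV[2]=max(VV[2],msg_vec) then VV[2][2]++ -> VV[2]=[1, 0, 2, 0]
Event 4: LOCAL 2: VV[2][2]++ -> VV[2]=[1, 0, 3, 0]
Event 5: SEND 0->3: VV[0][0]++ -> VV[0]=[2, 0, 0, 0], msg_vec=[2, 0, 0, 0]; VV[3]=max(VV[3],msg_vec) then VV[3][3]++ -> VV[3]=[2, 0, 0, 2]
Event 2 stamp: [0, 0, 1, 0]
Event 3 stamp: [1, 0, 0, 0]
[0, 0, 1, 0] <= [1, 0, 0, 0]? False. Equal? False. Happens-before: False

Answer: no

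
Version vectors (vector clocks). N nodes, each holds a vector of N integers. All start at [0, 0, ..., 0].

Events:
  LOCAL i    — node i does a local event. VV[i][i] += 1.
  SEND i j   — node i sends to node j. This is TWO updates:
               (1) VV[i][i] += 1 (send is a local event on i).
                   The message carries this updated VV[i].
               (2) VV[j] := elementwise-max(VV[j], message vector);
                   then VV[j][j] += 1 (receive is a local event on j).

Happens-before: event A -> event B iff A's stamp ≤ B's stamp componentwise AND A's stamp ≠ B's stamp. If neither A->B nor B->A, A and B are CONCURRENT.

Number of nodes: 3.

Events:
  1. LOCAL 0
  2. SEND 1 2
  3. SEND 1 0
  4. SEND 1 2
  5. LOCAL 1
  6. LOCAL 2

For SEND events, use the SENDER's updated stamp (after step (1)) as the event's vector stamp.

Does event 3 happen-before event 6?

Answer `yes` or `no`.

Answer: yes

Derivation:
Initial: VV[0]=[0, 0, 0]
Initial: VV[1]=[0, 0, 0]
Initial: VV[2]=[0, 0, 0]
Event 1: LOCAL 0: VV[0][0]++ -> VV[0]=[1, 0, 0]
Event 2: SEND 1->2: VV[1][1]++ -> VV[1]=[0, 1, 0], msg_vec=[0, 1, 0]; VV[2]=max(VV[2],msg_vec) then VV[2][2]++ -> VV[2]=[0, 1, 1]
Event 3: SEND 1->0: VV[1][1]++ -> VV[1]=[0, 2, 0], msg_vec=[0, 2, 0]; VV[0]=max(VV[0],msg_vec) then VV[0][0]++ -> VV[0]=[2, 2, 0]
Event 4: SEND 1->2: VV[1][1]++ -> VV[1]=[0, 3, 0], msg_vec=[0, 3, 0]; VV[2]=max(VV[2],msg_vec) then VV[2][2]++ -> VV[2]=[0, 3, 2]
Event 5: LOCAL 1: VV[1][1]++ -> VV[1]=[0, 4, 0]
Event 6: LOCAL 2: VV[2][2]++ -> VV[2]=[0, 3, 3]
Event 3 stamp: [0, 2, 0]
Event 6 stamp: [0, 3, 3]
[0, 2, 0] <= [0, 3, 3]? True. Equal? False. Happens-before: True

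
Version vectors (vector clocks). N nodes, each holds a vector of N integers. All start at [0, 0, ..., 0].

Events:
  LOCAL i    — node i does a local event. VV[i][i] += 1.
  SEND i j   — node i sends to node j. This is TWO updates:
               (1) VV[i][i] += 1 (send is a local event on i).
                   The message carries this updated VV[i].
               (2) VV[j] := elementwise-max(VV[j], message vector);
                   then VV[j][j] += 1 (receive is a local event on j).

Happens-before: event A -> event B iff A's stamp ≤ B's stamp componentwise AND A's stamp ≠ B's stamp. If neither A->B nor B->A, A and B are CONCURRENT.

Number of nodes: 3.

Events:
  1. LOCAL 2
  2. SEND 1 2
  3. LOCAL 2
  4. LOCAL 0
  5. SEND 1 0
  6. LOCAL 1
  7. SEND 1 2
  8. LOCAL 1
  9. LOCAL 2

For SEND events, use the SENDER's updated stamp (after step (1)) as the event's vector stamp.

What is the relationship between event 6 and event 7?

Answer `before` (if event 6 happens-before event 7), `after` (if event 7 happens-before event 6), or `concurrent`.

Initial: VV[0]=[0, 0, 0]
Initial: VV[1]=[0, 0, 0]
Initial: VV[2]=[0, 0, 0]
Event 1: LOCAL 2: VV[2][2]++ -> VV[2]=[0, 0, 1]
Event 2: SEND 1->2: VV[1][1]++ -> VV[1]=[0, 1, 0], msg_vec=[0, 1, 0]; VV[2]=max(VV[2],msg_vec) then VV[2][2]++ -> VV[2]=[0, 1, 2]
Event 3: LOCAL 2: VV[2][2]++ -> VV[2]=[0, 1, 3]
Event 4: LOCAL 0: VV[0][0]++ -> VV[0]=[1, 0, 0]
Event 5: SEND 1->0: VV[1][1]++ -> VV[1]=[0, 2, 0], msg_vec=[0, 2, 0]; VV[0]=max(VV[0],msg_vec) then VV[0][0]++ -> VV[0]=[2, 2, 0]
Event 6: LOCAL 1: VV[1][1]++ -> VV[1]=[0, 3, 0]
Event 7: SEND 1->2: VV[1][1]++ -> VV[1]=[0, 4, 0], msg_vec=[0, 4, 0]; VV[2]=max(VV[2],msg_vec) then VV[2][2]++ -> VV[2]=[0, 4, 4]
Event 8: LOCAL 1: VV[1][1]++ -> VV[1]=[0, 5, 0]
Event 9: LOCAL 2: VV[2][2]++ -> VV[2]=[0, 4, 5]
Event 6 stamp: [0, 3, 0]
Event 7 stamp: [0, 4, 0]
[0, 3, 0] <= [0, 4, 0]? True
[0, 4, 0] <= [0, 3, 0]? False
Relation: before

Answer: before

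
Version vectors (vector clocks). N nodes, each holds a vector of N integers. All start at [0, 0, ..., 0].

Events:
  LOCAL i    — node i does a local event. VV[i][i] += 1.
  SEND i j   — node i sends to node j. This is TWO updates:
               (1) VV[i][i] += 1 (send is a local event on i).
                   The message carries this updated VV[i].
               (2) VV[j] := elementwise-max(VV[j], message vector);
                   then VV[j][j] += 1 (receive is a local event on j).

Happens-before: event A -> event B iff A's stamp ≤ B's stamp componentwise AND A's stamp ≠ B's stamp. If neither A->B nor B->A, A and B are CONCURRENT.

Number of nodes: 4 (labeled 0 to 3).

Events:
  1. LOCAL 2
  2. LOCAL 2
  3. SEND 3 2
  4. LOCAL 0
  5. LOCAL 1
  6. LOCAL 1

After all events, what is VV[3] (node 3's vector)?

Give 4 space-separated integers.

Answer: 0 0 0 1

Derivation:
Initial: VV[0]=[0, 0, 0, 0]
Initial: VV[1]=[0, 0, 0, 0]
Initial: VV[2]=[0, 0, 0, 0]
Initial: VV[3]=[0, 0, 0, 0]
Event 1: LOCAL 2: VV[2][2]++ -> VV[2]=[0, 0, 1, 0]
Event 2: LOCAL 2: VV[2][2]++ -> VV[2]=[0, 0, 2, 0]
Event 3: SEND 3->2: VV[3][3]++ -> VV[3]=[0, 0, 0, 1], msg_vec=[0, 0, 0, 1]; VV[2]=max(VV[2],msg_vec) then VV[2][2]++ -> VV[2]=[0, 0, 3, 1]
Event 4: LOCAL 0: VV[0][0]++ -> VV[0]=[1, 0, 0, 0]
Event 5: LOCAL 1: VV[1][1]++ -> VV[1]=[0, 1, 0, 0]
Event 6: LOCAL 1: VV[1][1]++ -> VV[1]=[0, 2, 0, 0]
Final vectors: VV[0]=[1, 0, 0, 0]; VV[1]=[0, 2, 0, 0]; VV[2]=[0, 0, 3, 1]; VV[3]=[0, 0, 0, 1]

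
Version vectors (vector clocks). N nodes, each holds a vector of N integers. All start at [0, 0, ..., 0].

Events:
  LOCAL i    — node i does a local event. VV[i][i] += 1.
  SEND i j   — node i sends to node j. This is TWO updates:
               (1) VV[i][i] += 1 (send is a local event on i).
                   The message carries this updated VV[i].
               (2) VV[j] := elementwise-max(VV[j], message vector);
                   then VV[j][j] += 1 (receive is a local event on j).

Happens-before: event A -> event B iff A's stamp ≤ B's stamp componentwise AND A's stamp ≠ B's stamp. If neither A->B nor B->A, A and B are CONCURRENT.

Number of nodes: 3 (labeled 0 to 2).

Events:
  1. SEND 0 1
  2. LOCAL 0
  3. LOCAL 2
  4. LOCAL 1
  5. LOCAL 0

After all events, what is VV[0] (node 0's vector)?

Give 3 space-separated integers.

Initial: VV[0]=[0, 0, 0]
Initial: VV[1]=[0, 0, 0]
Initial: VV[2]=[0, 0, 0]
Event 1: SEND 0->1: VV[0][0]++ -> VV[0]=[1, 0, 0], msg_vec=[1, 0, 0]; VV[1]=max(VV[1],msg_vec) then VV[1][1]++ -> VV[1]=[1, 1, 0]
Event 2: LOCAL 0: VV[0][0]++ -> VV[0]=[2, 0, 0]
Event 3: LOCAL 2: VV[2][2]++ -> VV[2]=[0, 0, 1]
Event 4: LOCAL 1: VV[1][1]++ -> VV[1]=[1, 2, 0]
Event 5: LOCAL 0: VV[0][0]++ -> VV[0]=[3, 0, 0]
Final vectors: VV[0]=[3, 0, 0]; VV[1]=[1, 2, 0]; VV[2]=[0, 0, 1]

Answer: 3 0 0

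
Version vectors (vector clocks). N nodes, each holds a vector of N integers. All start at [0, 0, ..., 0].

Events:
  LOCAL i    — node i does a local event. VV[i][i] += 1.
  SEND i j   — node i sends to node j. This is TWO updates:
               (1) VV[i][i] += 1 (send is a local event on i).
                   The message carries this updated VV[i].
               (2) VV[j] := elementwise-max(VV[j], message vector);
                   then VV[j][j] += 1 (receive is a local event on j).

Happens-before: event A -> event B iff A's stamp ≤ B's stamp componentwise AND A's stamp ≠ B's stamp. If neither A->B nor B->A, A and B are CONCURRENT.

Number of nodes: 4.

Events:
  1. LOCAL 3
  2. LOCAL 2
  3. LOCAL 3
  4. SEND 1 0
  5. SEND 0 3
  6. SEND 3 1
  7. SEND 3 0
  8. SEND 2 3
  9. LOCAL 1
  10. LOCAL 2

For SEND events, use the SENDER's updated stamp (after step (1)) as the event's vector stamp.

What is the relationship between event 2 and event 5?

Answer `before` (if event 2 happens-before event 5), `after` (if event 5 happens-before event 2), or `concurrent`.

Initial: VV[0]=[0, 0, 0, 0]
Initial: VV[1]=[0, 0, 0, 0]
Initial: VV[2]=[0, 0, 0, 0]
Initial: VV[3]=[0, 0, 0, 0]
Event 1: LOCAL 3: VV[3][3]++ -> VV[3]=[0, 0, 0, 1]
Event 2: LOCAL 2: VV[2][2]++ -> VV[2]=[0, 0, 1, 0]
Event 3: LOCAL 3: VV[3][3]++ -> VV[3]=[0, 0, 0, 2]
Event 4: SEND 1->0: VV[1][1]++ -> VV[1]=[0, 1, 0, 0], msg_vec=[0, 1, 0, 0]; VV[0]=max(VV[0],msg_vec) then VV[0][0]++ -> VV[0]=[1, 1, 0, 0]
Event 5: SEND 0->3: VV[0][0]++ -> VV[0]=[2, 1, 0, 0], msg_vec=[2, 1, 0, 0]; VV[3]=max(VV[3],msg_vec) then VV[3][3]++ -> VV[3]=[2, 1, 0, 3]
Event 6: SEND 3->1: VV[3][3]++ -> VV[3]=[2, 1, 0, 4], msg_vec=[2, 1, 0, 4]; VV[1]=max(VV[1],msg_vec) then VV[1][1]++ -> VV[1]=[2, 2, 0, 4]
Event 7: SEND 3->0: VV[3][3]++ -> VV[3]=[2, 1, 0, 5], msg_vec=[2, 1, 0, 5]; VV[0]=max(VV[0],msg_vec) then VV[0][0]++ -> VV[0]=[3, 1, 0, 5]
Event 8: SEND 2->3: VV[2][2]++ -> VV[2]=[0, 0, 2, 0], msg_vec=[0, 0, 2, 0]; VV[3]=max(VV[3],msg_vec) then VV[3][3]++ -> VV[3]=[2, 1, 2, 6]
Event 9: LOCAL 1: VV[1][1]++ -> VV[1]=[2, 3, 0, 4]
Event 10: LOCAL 2: VV[2][2]++ -> VV[2]=[0, 0, 3, 0]
Event 2 stamp: [0, 0, 1, 0]
Event 5 stamp: [2, 1, 0, 0]
[0, 0, 1, 0] <= [2, 1, 0, 0]? False
[2, 1, 0, 0] <= [0, 0, 1, 0]? False
Relation: concurrent

Answer: concurrent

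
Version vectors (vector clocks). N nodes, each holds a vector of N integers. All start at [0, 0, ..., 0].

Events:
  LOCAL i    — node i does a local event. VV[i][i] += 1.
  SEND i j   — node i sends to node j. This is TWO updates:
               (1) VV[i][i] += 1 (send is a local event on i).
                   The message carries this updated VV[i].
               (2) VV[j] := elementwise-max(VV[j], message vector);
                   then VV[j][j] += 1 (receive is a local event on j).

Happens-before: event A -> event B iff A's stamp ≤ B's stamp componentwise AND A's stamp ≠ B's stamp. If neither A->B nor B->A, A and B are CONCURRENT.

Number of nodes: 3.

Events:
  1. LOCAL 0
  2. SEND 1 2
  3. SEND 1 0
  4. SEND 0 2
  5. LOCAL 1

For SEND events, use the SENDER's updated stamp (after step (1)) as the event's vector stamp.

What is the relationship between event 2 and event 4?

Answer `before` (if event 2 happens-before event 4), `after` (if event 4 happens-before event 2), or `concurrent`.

Answer: before

Derivation:
Initial: VV[0]=[0, 0, 0]
Initial: VV[1]=[0, 0, 0]
Initial: VV[2]=[0, 0, 0]
Event 1: LOCAL 0: VV[0][0]++ -> VV[0]=[1, 0, 0]
Event 2: SEND 1->2: VV[1][1]++ -> VV[1]=[0, 1, 0], msg_vec=[0, 1, 0]; VV[2]=max(VV[2],msg_vec) then VV[2][2]++ -> VV[2]=[0, 1, 1]
Event 3: SEND 1->0: VV[1][1]++ -> VV[1]=[0, 2, 0], msg_vec=[0, 2, 0]; VV[0]=max(VV[0],msg_vec) then VV[0][0]++ -> VV[0]=[2, 2, 0]
Event 4: SEND 0->2: VV[0][0]++ -> VV[0]=[3, 2, 0], msg_vec=[3, 2, 0]; VV[2]=max(VV[2],msg_vec) then VV[2][2]++ -> VV[2]=[3, 2, 2]
Event 5: LOCAL 1: VV[1][1]++ -> VV[1]=[0, 3, 0]
Event 2 stamp: [0, 1, 0]
Event 4 stamp: [3, 2, 0]
[0, 1, 0] <= [3, 2, 0]? True
[3, 2, 0] <= [0, 1, 0]? False
Relation: before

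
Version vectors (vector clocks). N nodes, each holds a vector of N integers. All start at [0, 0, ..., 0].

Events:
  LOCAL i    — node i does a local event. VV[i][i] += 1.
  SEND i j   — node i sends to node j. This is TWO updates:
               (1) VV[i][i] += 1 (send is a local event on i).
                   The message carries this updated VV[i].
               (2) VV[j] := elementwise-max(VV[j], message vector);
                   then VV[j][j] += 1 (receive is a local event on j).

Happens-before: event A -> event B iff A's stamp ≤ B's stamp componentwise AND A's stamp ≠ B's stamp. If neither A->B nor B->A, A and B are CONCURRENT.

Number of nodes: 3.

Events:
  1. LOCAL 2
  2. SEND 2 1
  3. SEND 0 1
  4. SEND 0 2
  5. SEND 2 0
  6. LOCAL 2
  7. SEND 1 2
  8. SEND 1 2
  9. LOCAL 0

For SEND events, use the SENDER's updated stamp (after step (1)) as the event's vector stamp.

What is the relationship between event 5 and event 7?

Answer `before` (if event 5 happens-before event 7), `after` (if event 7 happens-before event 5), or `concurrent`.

Answer: concurrent

Derivation:
Initial: VV[0]=[0, 0, 0]
Initial: VV[1]=[0, 0, 0]
Initial: VV[2]=[0, 0, 0]
Event 1: LOCAL 2: VV[2][2]++ -> VV[2]=[0, 0, 1]
Event 2: SEND 2->1: VV[2][2]++ -> VV[2]=[0, 0, 2], msg_vec=[0, 0, 2]; VV[1]=max(VV[1],msg_vec) then VV[1][1]++ -> VV[1]=[0, 1, 2]
Event 3: SEND 0->1: VV[0][0]++ -> VV[0]=[1, 0, 0], msg_vec=[1, 0, 0]; VV[1]=max(VV[1],msg_vec) then VV[1][1]++ -> VV[1]=[1, 2, 2]
Event 4: SEND 0->2: VV[0][0]++ -> VV[0]=[2, 0, 0], msg_vec=[2, 0, 0]; VV[2]=max(VV[2],msg_vec) then VV[2][2]++ -> VV[2]=[2, 0, 3]
Event 5: SEND 2->0: VV[2][2]++ -> VV[2]=[2, 0, 4], msg_vec=[2, 0, 4]; VV[0]=max(VV[0],msg_vec) then VV[0][0]++ -> VV[0]=[3, 0, 4]
Event 6: LOCAL 2: VV[2][2]++ -> VV[2]=[2, 0, 5]
Event 7: SEND 1->2: VV[1][1]++ -> VV[1]=[1, 3, 2], msg_vec=[1, 3, 2]; VV[2]=max(VV[2],msg_vec) then VV[2][2]++ -> VV[2]=[2, 3, 6]
Event 8: SEND 1->2: VV[1][1]++ -> VV[1]=[1, 4, 2], msg_vec=[1, 4, 2]; VV[2]=max(VV[2],msg_vec) then VV[2][2]++ -> VV[2]=[2, 4, 7]
Event 9: LOCAL 0: VV[0][0]++ -> VV[0]=[4, 0, 4]
Event 5 stamp: [2, 0, 4]
Event 7 stamp: [1, 3, 2]
[2, 0, 4] <= [1, 3, 2]? False
[1, 3, 2] <= [2, 0, 4]? False
Relation: concurrent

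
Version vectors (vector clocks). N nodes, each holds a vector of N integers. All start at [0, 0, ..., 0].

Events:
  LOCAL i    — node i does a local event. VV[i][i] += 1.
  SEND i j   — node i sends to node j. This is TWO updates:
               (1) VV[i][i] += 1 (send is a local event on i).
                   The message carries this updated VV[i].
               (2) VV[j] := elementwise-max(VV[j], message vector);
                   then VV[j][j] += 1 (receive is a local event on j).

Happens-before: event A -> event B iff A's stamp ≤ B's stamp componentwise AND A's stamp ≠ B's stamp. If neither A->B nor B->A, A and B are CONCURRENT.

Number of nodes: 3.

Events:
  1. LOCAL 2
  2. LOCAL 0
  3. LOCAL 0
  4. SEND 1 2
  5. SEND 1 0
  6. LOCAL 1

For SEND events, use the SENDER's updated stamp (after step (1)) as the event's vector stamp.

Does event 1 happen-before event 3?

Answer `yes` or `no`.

Initial: VV[0]=[0, 0, 0]
Initial: VV[1]=[0, 0, 0]
Initial: VV[2]=[0, 0, 0]
Event 1: LOCAL 2: VV[2][2]++ -> VV[2]=[0, 0, 1]
Event 2: LOCAL 0: VV[0][0]++ -> VV[0]=[1, 0, 0]
Event 3: LOCAL 0: VV[0][0]++ -> VV[0]=[2, 0, 0]
Event 4: SEND 1->2: VV[1][1]++ -> VV[1]=[0, 1, 0], msg_vec=[0, 1, 0]; VV[2]=max(VV[2],msg_vec) then VV[2][2]++ -> VV[2]=[0, 1, 2]
Event 5: SEND 1->0: VV[1][1]++ -> VV[1]=[0, 2, 0], msg_vec=[0, 2, 0]; VV[0]=max(VV[0],msg_vec) then VV[0][0]++ -> VV[0]=[3, 2, 0]
Event 6: LOCAL 1: VV[1][1]++ -> VV[1]=[0, 3, 0]
Event 1 stamp: [0, 0, 1]
Event 3 stamp: [2, 0, 0]
[0, 0, 1] <= [2, 0, 0]? False. Equal? False. Happens-before: False

Answer: no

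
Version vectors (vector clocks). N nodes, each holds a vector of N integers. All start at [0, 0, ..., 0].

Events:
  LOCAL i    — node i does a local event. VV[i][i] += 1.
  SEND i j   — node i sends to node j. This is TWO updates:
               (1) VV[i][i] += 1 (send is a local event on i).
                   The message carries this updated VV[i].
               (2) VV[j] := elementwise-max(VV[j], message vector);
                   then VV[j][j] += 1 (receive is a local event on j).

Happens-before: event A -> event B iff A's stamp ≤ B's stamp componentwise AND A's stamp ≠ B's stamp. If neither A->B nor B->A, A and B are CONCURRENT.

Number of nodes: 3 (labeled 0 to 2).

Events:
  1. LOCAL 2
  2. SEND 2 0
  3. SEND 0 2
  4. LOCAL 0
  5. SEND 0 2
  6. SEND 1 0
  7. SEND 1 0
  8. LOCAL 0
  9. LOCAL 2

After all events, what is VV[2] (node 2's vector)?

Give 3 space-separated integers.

Initial: VV[0]=[0, 0, 0]
Initial: VV[1]=[0, 0, 0]
Initial: VV[2]=[0, 0, 0]
Event 1: LOCAL 2: VV[2][2]++ -> VV[2]=[0, 0, 1]
Event 2: SEND 2->0: VV[2][2]++ -> VV[2]=[0, 0, 2], msg_vec=[0, 0, 2]; VV[0]=max(VV[0],msg_vec) then VV[0][0]++ -> VV[0]=[1, 0, 2]
Event 3: SEND 0->2: VV[0][0]++ -> VV[0]=[2, 0, 2], msg_vec=[2, 0, 2]; VV[2]=max(VV[2],msg_vec) then VV[2][2]++ -> VV[2]=[2, 0, 3]
Event 4: LOCAL 0: VV[0][0]++ -> VV[0]=[3, 0, 2]
Event 5: SEND 0->2: VV[0][0]++ -> VV[0]=[4, 0, 2], msg_vec=[4, 0, 2]; VV[2]=max(VV[2],msg_vec) then VV[2][2]++ -> VV[2]=[4, 0, 4]
Event 6: SEND 1->0: VV[1][1]++ -> VV[1]=[0, 1, 0], msg_vec=[0, 1, 0]; VV[0]=max(VV[0],msg_vec) then VV[0][0]++ -> VV[0]=[5, 1, 2]
Event 7: SEND 1->0: VV[1][1]++ -> VV[1]=[0, 2, 0], msg_vec=[0, 2, 0]; VV[0]=max(VV[0],msg_vec) then VV[0][0]++ -> VV[0]=[6, 2, 2]
Event 8: LOCAL 0: VV[0][0]++ -> VV[0]=[7, 2, 2]
Event 9: LOCAL 2: VV[2][2]++ -> VV[2]=[4, 0, 5]
Final vectors: VV[0]=[7, 2, 2]; VV[1]=[0, 2, 0]; VV[2]=[4, 0, 5]

Answer: 4 0 5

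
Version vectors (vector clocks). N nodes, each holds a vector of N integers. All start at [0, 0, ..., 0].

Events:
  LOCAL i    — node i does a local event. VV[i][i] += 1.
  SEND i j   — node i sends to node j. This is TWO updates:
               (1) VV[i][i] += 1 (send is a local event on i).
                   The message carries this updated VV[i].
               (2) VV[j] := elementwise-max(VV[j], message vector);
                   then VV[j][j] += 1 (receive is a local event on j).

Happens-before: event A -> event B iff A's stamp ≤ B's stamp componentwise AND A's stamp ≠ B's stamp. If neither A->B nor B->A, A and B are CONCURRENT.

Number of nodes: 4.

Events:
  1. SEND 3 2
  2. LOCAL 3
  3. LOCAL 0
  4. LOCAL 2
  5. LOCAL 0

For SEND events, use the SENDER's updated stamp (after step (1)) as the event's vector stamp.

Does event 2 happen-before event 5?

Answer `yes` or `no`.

Initial: VV[0]=[0, 0, 0, 0]
Initial: VV[1]=[0, 0, 0, 0]
Initial: VV[2]=[0, 0, 0, 0]
Initial: VV[3]=[0, 0, 0, 0]
Event 1: SEND 3->2: VV[3][3]++ -> VV[3]=[0, 0, 0, 1], msg_vec=[0, 0, 0, 1]; VV[2]=max(VV[2],msg_vec) then VV[2][2]++ -> VV[2]=[0, 0, 1, 1]
Event 2: LOCAL 3: VV[3][3]++ -> VV[3]=[0, 0, 0, 2]
Event 3: LOCAL 0: VV[0][0]++ -> VV[0]=[1, 0, 0, 0]
Event 4: LOCAL 2: VV[2][2]++ -> VV[2]=[0, 0, 2, 1]
Event 5: LOCAL 0: VV[0][0]++ -> VV[0]=[2, 0, 0, 0]
Event 2 stamp: [0, 0, 0, 2]
Event 5 stamp: [2, 0, 0, 0]
[0, 0, 0, 2] <= [2, 0, 0, 0]? False. Equal? False. Happens-before: False

Answer: no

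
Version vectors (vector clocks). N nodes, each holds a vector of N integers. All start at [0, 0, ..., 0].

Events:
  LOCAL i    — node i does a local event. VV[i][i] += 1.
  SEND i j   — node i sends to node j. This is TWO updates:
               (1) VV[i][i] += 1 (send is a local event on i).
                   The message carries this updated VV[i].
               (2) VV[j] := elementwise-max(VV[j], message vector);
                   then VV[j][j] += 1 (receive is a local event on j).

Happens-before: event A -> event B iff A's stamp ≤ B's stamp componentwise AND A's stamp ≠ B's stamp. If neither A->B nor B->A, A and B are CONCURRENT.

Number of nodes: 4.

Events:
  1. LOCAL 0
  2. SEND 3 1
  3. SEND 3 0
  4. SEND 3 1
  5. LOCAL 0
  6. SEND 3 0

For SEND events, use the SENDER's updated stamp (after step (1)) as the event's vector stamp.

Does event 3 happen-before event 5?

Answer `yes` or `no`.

Initial: VV[0]=[0, 0, 0, 0]
Initial: VV[1]=[0, 0, 0, 0]
Initial: VV[2]=[0, 0, 0, 0]
Initial: VV[3]=[0, 0, 0, 0]
Event 1: LOCAL 0: VV[0][0]++ -> VV[0]=[1, 0, 0, 0]
Event 2: SEND 3->1: VV[3][3]++ -> VV[3]=[0, 0, 0, 1], msg_vec=[0, 0, 0, 1]; VV[1]=max(VV[1],msg_vec) then VV[1][1]++ -> VV[1]=[0, 1, 0, 1]
Event 3: SEND 3->0: VV[3][3]++ -> VV[3]=[0, 0, 0, 2], msg_vec=[0, 0, 0, 2]; VV[0]=max(VV[0],msg_vec) then VV[0][0]++ -> VV[0]=[2, 0, 0, 2]
Event 4: SEND 3->1: VV[3][3]++ -> VV[3]=[0, 0, 0, 3], msg_vec=[0, 0, 0, 3]; VV[1]=max(VV[1],msg_vec) then VV[1][1]++ -> VV[1]=[0, 2, 0, 3]
Event 5: LOCAL 0: VV[0][0]++ -> VV[0]=[3, 0, 0, 2]
Event 6: SEND 3->0: VV[3][3]++ -> VV[3]=[0, 0, 0, 4], msg_vec=[0, 0, 0, 4]; VV[0]=max(VV[0],msg_vec) then VV[0][0]++ -> VV[0]=[4, 0, 0, 4]
Event 3 stamp: [0, 0, 0, 2]
Event 5 stamp: [3, 0, 0, 2]
[0, 0, 0, 2] <= [3, 0, 0, 2]? True. Equal? False. Happens-before: True

Answer: yes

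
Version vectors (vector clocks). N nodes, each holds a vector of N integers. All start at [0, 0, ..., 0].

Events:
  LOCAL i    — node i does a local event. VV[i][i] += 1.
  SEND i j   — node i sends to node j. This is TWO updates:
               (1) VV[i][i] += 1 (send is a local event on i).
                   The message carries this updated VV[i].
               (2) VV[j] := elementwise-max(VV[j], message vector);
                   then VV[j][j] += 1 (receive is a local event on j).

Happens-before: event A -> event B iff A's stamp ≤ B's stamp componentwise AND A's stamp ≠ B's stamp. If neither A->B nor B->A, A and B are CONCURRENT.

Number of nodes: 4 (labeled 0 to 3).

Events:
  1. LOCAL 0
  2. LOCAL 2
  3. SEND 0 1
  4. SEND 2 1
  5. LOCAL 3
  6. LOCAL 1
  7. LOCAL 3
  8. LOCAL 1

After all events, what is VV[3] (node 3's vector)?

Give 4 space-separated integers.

Initial: VV[0]=[0, 0, 0, 0]
Initial: VV[1]=[0, 0, 0, 0]
Initial: VV[2]=[0, 0, 0, 0]
Initial: VV[3]=[0, 0, 0, 0]
Event 1: LOCAL 0: VV[0][0]++ -> VV[0]=[1, 0, 0, 0]
Event 2: LOCAL 2: VV[2][2]++ -> VV[2]=[0, 0, 1, 0]
Event 3: SEND 0->1: VV[0][0]++ -> VV[0]=[2, 0, 0, 0], msg_vec=[2, 0, 0, 0]; VV[1]=max(VV[1],msg_vec) then VV[1][1]++ -> VV[1]=[2, 1, 0, 0]
Event 4: SEND 2->1: VV[2][2]++ -> VV[2]=[0, 0, 2, 0], msg_vec=[0, 0, 2, 0]; VV[1]=max(VV[1],msg_vec) then VV[1][1]++ -> VV[1]=[2, 2, 2, 0]
Event 5: LOCAL 3: VV[3][3]++ -> VV[3]=[0, 0, 0, 1]
Event 6: LOCAL 1: VV[1][1]++ -> VV[1]=[2, 3, 2, 0]
Event 7: LOCAL 3: VV[3][3]++ -> VV[3]=[0, 0, 0, 2]
Event 8: LOCAL 1: VV[1][1]++ -> VV[1]=[2, 4, 2, 0]
Final vectors: VV[0]=[2, 0, 0, 0]; VV[1]=[2, 4, 2, 0]; VV[2]=[0, 0, 2, 0]; VV[3]=[0, 0, 0, 2]

Answer: 0 0 0 2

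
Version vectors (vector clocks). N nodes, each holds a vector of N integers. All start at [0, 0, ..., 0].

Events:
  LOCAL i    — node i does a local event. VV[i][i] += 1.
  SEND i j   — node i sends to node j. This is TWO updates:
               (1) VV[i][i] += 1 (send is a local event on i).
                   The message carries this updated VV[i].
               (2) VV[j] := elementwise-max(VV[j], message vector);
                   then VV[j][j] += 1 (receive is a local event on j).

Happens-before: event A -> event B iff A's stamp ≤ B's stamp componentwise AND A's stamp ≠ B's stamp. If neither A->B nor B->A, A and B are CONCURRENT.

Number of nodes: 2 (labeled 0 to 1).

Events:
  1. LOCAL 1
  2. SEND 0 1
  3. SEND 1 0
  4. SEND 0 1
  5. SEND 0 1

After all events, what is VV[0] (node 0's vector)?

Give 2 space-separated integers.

Answer: 4 3

Derivation:
Initial: VV[0]=[0, 0]
Initial: VV[1]=[0, 0]
Event 1: LOCAL 1: VV[1][1]++ -> VV[1]=[0, 1]
Event 2: SEND 0->1: VV[0][0]++ -> VV[0]=[1, 0], msg_vec=[1, 0]; VV[1]=max(VV[1],msg_vec) then VV[1][1]++ -> VV[1]=[1, 2]
Event 3: SEND 1->0: VV[1][1]++ -> VV[1]=[1, 3], msg_vec=[1, 3]; VV[0]=max(VV[0],msg_vec) then VV[0][0]++ -> VV[0]=[2, 3]
Event 4: SEND 0->1: VV[0][0]++ -> VV[0]=[3, 3], msg_vec=[3, 3]; VV[1]=max(VV[1],msg_vec) then VV[1][1]++ -> VV[1]=[3, 4]
Event 5: SEND 0->1: VV[0][0]++ -> VV[0]=[4, 3], msg_vec=[4, 3]; VV[1]=max(VV[1],msg_vec) then VV[1][1]++ -> VV[1]=[4, 5]
Final vectors: VV[0]=[4, 3]; VV[1]=[4, 5]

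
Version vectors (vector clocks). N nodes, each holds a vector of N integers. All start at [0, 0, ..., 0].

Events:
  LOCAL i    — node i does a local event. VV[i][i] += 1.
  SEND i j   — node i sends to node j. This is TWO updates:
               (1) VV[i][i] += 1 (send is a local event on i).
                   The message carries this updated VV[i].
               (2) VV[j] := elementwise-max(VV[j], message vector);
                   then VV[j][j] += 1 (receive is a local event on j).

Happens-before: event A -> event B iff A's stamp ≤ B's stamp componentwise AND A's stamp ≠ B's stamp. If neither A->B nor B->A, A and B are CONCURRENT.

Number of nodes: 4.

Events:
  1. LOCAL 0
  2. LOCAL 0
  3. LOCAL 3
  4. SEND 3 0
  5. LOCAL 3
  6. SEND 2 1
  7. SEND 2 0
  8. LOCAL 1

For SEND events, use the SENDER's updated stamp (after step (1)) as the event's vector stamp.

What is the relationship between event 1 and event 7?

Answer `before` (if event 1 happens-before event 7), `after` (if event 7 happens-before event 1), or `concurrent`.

Answer: concurrent

Derivation:
Initial: VV[0]=[0, 0, 0, 0]
Initial: VV[1]=[0, 0, 0, 0]
Initial: VV[2]=[0, 0, 0, 0]
Initial: VV[3]=[0, 0, 0, 0]
Event 1: LOCAL 0: VV[0][0]++ -> VV[0]=[1, 0, 0, 0]
Event 2: LOCAL 0: VV[0][0]++ -> VV[0]=[2, 0, 0, 0]
Event 3: LOCAL 3: VV[3][3]++ -> VV[3]=[0, 0, 0, 1]
Event 4: SEND 3->0: VV[3][3]++ -> VV[3]=[0, 0, 0, 2], msg_vec=[0, 0, 0, 2]; VV[0]=max(VV[0],msg_vec) then VV[0][0]++ -> VV[0]=[3, 0, 0, 2]
Event 5: LOCAL 3: VV[3][3]++ -> VV[3]=[0, 0, 0, 3]
Event 6: SEND 2->1: VV[2][2]++ -> VV[2]=[0, 0, 1, 0], msg_vec=[0, 0, 1, 0]; VV[1]=max(VV[1],msg_vec) then VV[1][1]++ -> VV[1]=[0, 1, 1, 0]
Event 7: SEND 2->0: VV[2][2]++ -> VV[2]=[0, 0, 2, 0], msg_vec=[0, 0, 2, 0]; VV[0]=max(VV[0],msg_vec) then VV[0][0]++ -> VV[0]=[4, 0, 2, 2]
Event 8: LOCAL 1: VV[1][1]++ -> VV[1]=[0, 2, 1, 0]
Event 1 stamp: [1, 0, 0, 0]
Event 7 stamp: [0, 0, 2, 0]
[1, 0, 0, 0] <= [0, 0, 2, 0]? False
[0, 0, 2, 0] <= [1, 0, 0, 0]? False
Relation: concurrent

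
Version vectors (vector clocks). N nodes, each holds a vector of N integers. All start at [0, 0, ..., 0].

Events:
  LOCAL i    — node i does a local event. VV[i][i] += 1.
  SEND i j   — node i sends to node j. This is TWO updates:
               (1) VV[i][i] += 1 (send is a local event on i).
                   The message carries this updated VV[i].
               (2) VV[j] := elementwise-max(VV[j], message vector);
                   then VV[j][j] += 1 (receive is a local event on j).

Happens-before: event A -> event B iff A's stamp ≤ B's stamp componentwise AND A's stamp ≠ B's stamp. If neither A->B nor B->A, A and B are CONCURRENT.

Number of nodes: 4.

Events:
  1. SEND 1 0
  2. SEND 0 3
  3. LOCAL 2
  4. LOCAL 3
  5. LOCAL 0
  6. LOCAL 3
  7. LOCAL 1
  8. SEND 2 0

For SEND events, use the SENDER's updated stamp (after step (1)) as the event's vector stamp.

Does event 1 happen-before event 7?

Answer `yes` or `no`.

Initial: VV[0]=[0, 0, 0, 0]
Initial: VV[1]=[0, 0, 0, 0]
Initial: VV[2]=[0, 0, 0, 0]
Initial: VV[3]=[0, 0, 0, 0]
Event 1: SEND 1->0: VV[1][1]++ -> VV[1]=[0, 1, 0, 0], msg_vec=[0, 1, 0, 0]; VV[0]=max(VV[0],msg_vec) then VV[0][0]++ -> VV[0]=[1, 1, 0, 0]
Event 2: SEND 0->3: VV[0][0]++ -> VV[0]=[2, 1, 0, 0], msg_vec=[2, 1, 0, 0]; VV[3]=max(VV[3],msg_vec) then VV[3][3]++ -> VV[3]=[2, 1, 0, 1]
Event 3: LOCAL 2: VV[2][2]++ -> VV[2]=[0, 0, 1, 0]
Event 4: LOCAL 3: VV[3][3]++ -> VV[3]=[2, 1, 0, 2]
Event 5: LOCAL 0: VV[0][0]++ -> VV[0]=[3, 1, 0, 0]
Event 6: LOCAL 3: VV[3][3]++ -> VV[3]=[2, 1, 0, 3]
Event 7: LOCAL 1: VV[1][1]++ -> VV[1]=[0, 2, 0, 0]
Event 8: SEND 2->0: VV[2][2]++ -> VV[2]=[0, 0, 2, 0], msg_vec=[0, 0, 2, 0]; VV[0]=max(VV[0],msg_vec) then VV[0][0]++ -> VV[0]=[4, 1, 2, 0]
Event 1 stamp: [0, 1, 0, 0]
Event 7 stamp: [0, 2, 0, 0]
[0, 1, 0, 0] <= [0, 2, 0, 0]? True. Equal? False. Happens-before: True

Answer: yes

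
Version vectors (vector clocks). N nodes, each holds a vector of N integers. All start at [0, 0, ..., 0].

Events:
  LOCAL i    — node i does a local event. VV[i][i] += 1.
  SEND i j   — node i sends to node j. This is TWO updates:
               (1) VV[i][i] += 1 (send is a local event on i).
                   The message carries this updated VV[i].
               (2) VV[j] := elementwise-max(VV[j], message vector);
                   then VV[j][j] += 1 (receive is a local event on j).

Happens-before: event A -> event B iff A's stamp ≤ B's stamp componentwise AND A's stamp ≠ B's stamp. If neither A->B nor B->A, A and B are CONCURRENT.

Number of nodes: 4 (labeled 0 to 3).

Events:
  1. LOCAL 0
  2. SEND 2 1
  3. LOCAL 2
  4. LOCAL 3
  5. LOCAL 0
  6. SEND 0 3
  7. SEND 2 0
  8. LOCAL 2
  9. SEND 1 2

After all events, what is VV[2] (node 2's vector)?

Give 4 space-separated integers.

Initial: VV[0]=[0, 0, 0, 0]
Initial: VV[1]=[0, 0, 0, 0]
Initial: VV[2]=[0, 0, 0, 0]
Initial: VV[3]=[0, 0, 0, 0]
Event 1: LOCAL 0: VV[0][0]++ -> VV[0]=[1, 0, 0, 0]
Event 2: SEND 2->1: VV[2][2]++ -> VV[2]=[0, 0, 1, 0], msg_vec=[0, 0, 1, 0]; VV[1]=max(VV[1],msg_vec) then VV[1][1]++ -> VV[1]=[0, 1, 1, 0]
Event 3: LOCAL 2: VV[2][2]++ -> VV[2]=[0, 0, 2, 0]
Event 4: LOCAL 3: VV[3][3]++ -> VV[3]=[0, 0, 0, 1]
Event 5: LOCAL 0: VV[0][0]++ -> VV[0]=[2, 0, 0, 0]
Event 6: SEND 0->3: VV[0][0]++ -> VV[0]=[3, 0, 0, 0], msg_vec=[3, 0, 0, 0]; VV[3]=max(VV[3],msg_vec) then VV[3][3]++ -> VV[3]=[3, 0, 0, 2]
Event 7: SEND 2->0: VV[2][2]++ -> VV[2]=[0, 0, 3, 0], msg_vec=[0, 0, 3, 0]; VV[0]=max(VV[0],msg_vec) then VV[0][0]++ -> VV[0]=[4, 0, 3, 0]
Event 8: LOCAL 2: VV[2][2]++ -> VV[2]=[0, 0, 4, 0]
Event 9: SEND 1->2: VV[1][1]++ -> VV[1]=[0, 2, 1, 0], msg_vec=[0, 2, 1, 0]; VV[2]=max(VV[2],msg_vec) then VV[2][2]++ -> VV[2]=[0, 2, 5, 0]
Final vectors: VV[0]=[4, 0, 3, 0]; VV[1]=[0, 2, 1, 0]; VV[2]=[0, 2, 5, 0]; VV[3]=[3, 0, 0, 2]

Answer: 0 2 5 0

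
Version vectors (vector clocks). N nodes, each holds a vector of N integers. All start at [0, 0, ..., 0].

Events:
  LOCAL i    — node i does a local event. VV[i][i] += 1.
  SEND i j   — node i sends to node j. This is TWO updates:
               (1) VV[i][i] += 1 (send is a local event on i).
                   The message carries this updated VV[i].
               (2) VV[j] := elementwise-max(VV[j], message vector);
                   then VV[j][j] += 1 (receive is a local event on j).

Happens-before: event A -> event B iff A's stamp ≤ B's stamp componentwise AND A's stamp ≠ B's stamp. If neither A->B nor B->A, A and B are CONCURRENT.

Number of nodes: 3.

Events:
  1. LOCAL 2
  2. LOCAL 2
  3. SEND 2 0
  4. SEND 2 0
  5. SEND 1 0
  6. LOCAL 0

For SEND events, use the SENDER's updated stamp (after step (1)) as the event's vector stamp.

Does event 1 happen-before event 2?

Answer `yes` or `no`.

Initial: VV[0]=[0, 0, 0]
Initial: VV[1]=[0, 0, 0]
Initial: VV[2]=[0, 0, 0]
Event 1: LOCAL 2: VV[2][2]++ -> VV[2]=[0, 0, 1]
Event 2: LOCAL 2: VV[2][2]++ -> VV[2]=[0, 0, 2]
Event 3: SEND 2->0: VV[2][2]++ -> VV[2]=[0, 0, 3], msg_vec=[0, 0, 3]; VV[0]=max(VV[0],msg_vec) then VV[0][0]++ -> VV[0]=[1, 0, 3]
Event 4: SEND 2->0: VV[2][2]++ -> VV[2]=[0, 0, 4], msg_vec=[0, 0, 4]; VV[0]=max(VV[0],msg_vec) then VV[0][0]++ -> VV[0]=[2, 0, 4]
Event 5: SEND 1->0: VV[1][1]++ -> VV[1]=[0, 1, 0], msg_vec=[0, 1, 0]; VV[0]=max(VV[0],msg_vec) then VV[0][0]++ -> VV[0]=[3, 1, 4]
Event 6: LOCAL 0: VV[0][0]++ -> VV[0]=[4, 1, 4]
Event 1 stamp: [0, 0, 1]
Event 2 stamp: [0, 0, 2]
[0, 0, 1] <= [0, 0, 2]? True. Equal? False. Happens-before: True

Answer: yes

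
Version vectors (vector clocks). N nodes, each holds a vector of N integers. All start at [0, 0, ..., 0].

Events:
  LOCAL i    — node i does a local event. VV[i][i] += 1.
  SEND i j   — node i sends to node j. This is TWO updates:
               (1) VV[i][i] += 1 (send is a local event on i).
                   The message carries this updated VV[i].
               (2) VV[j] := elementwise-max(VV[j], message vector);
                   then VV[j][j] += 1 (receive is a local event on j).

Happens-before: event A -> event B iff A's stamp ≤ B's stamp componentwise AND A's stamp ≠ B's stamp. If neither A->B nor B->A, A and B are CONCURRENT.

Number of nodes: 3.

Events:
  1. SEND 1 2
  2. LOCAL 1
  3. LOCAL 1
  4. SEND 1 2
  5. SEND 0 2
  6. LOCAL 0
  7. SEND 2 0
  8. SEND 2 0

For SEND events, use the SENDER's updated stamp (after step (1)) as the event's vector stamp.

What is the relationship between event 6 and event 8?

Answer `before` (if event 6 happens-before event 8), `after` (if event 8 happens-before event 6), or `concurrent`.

Initial: VV[0]=[0, 0, 0]
Initial: VV[1]=[0, 0, 0]
Initial: VV[2]=[0, 0, 0]
Event 1: SEND 1->2: VV[1][1]++ -> VV[1]=[0, 1, 0], msg_vec=[0, 1, 0]; VV[2]=max(VV[2],msg_vec) then VV[2][2]++ -> VV[2]=[0, 1, 1]
Event 2: LOCAL 1: VV[1][1]++ -> VV[1]=[0, 2, 0]
Event 3: LOCAL 1: VV[1][1]++ -> VV[1]=[0, 3, 0]
Event 4: SEND 1->2: VV[1][1]++ -> VV[1]=[0, 4, 0], msg_vec=[0, 4, 0]; VV[2]=max(VV[2],msg_vec) then VV[2][2]++ -> VV[2]=[0, 4, 2]
Event 5: SEND 0->2: VV[0][0]++ -> VV[0]=[1, 0, 0], msg_vec=[1, 0, 0]; VV[2]=max(VV[2],msg_vec) then VV[2][2]++ -> VV[2]=[1, 4, 3]
Event 6: LOCAL 0: VV[0][0]++ -> VV[0]=[2, 0, 0]
Event 7: SEND 2->0: VV[2][2]++ -> VV[2]=[1, 4, 4], msg_vec=[1, 4, 4]; VV[0]=max(VV[0],msg_vec) then VV[0][0]++ -> VV[0]=[3, 4, 4]
Event 8: SEND 2->0: VV[2][2]++ -> VV[2]=[1, 4, 5], msg_vec=[1, 4, 5]; VV[0]=max(VV[0],msg_vec) then VV[0][0]++ -> VV[0]=[4, 4, 5]
Event 6 stamp: [2, 0, 0]
Event 8 stamp: [1, 4, 5]
[2, 0, 0] <= [1, 4, 5]? False
[1, 4, 5] <= [2, 0, 0]? False
Relation: concurrent

Answer: concurrent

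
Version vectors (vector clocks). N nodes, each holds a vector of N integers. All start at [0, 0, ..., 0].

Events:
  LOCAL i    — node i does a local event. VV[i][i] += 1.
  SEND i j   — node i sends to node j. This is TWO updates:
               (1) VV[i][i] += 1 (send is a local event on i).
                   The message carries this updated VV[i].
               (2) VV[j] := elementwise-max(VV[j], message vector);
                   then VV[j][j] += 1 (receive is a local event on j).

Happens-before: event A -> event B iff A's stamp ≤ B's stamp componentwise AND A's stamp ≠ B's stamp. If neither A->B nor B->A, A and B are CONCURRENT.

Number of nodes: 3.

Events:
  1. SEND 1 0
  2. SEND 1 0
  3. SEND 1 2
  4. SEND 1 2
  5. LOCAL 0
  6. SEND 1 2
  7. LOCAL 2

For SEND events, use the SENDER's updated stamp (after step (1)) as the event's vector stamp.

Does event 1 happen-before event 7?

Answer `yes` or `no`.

Initial: VV[0]=[0, 0, 0]
Initial: VV[1]=[0, 0, 0]
Initial: VV[2]=[0, 0, 0]
Event 1: SEND 1->0: VV[1][1]++ -> VV[1]=[0, 1, 0], msg_vec=[0, 1, 0]; VV[0]=max(VV[0],msg_vec) then VV[0][0]++ -> VV[0]=[1, 1, 0]
Event 2: SEND 1->0: VV[1][1]++ -> VV[1]=[0, 2, 0], msg_vec=[0, 2, 0]; VV[0]=max(VV[0],msg_vec) then VV[0][0]++ -> VV[0]=[2, 2, 0]
Event 3: SEND 1->2: VV[1][1]++ -> VV[1]=[0, 3, 0], msg_vec=[0, 3, 0]; VV[2]=max(VV[2],msg_vec) then VV[2][2]++ -> VV[2]=[0, 3, 1]
Event 4: SEND 1->2: VV[1][1]++ -> VV[1]=[0, 4, 0], msg_vec=[0, 4, 0]; VV[2]=max(VV[2],msg_vec) then VV[2][2]++ -> VV[2]=[0, 4, 2]
Event 5: LOCAL 0: VV[0][0]++ -> VV[0]=[3, 2, 0]
Event 6: SEND 1->2: VV[1][1]++ -> VV[1]=[0, 5, 0], msg_vec=[0, 5, 0]; VV[2]=max(VV[2],msg_vec) then VV[2][2]++ -> VV[2]=[0, 5, 3]
Event 7: LOCAL 2: VV[2][2]++ -> VV[2]=[0, 5, 4]
Event 1 stamp: [0, 1, 0]
Event 7 stamp: [0, 5, 4]
[0, 1, 0] <= [0, 5, 4]? True. Equal? False. Happens-before: True

Answer: yes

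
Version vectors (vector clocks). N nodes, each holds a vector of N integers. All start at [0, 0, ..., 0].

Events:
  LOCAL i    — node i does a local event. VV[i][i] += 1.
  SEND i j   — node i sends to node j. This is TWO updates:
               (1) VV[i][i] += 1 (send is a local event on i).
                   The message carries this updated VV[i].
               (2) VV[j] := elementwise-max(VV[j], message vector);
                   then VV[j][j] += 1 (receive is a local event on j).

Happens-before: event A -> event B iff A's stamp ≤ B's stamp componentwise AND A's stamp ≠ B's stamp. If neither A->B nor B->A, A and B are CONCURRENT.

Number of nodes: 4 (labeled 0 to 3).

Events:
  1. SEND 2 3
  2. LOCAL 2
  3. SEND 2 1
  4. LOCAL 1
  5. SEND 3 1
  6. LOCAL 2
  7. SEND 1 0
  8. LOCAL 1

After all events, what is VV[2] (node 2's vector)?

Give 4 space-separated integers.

Answer: 0 0 4 0

Derivation:
Initial: VV[0]=[0, 0, 0, 0]
Initial: VV[1]=[0, 0, 0, 0]
Initial: VV[2]=[0, 0, 0, 0]
Initial: VV[3]=[0, 0, 0, 0]
Event 1: SEND 2->3: VV[2][2]++ -> VV[2]=[0, 0, 1, 0], msg_vec=[0, 0, 1, 0]; VV[3]=max(VV[3],msg_vec) then VV[3][3]++ -> VV[3]=[0, 0, 1, 1]
Event 2: LOCAL 2: VV[2][2]++ -> VV[2]=[0, 0, 2, 0]
Event 3: SEND 2->1: VV[2][2]++ -> VV[2]=[0, 0, 3, 0], msg_vec=[0, 0, 3, 0]; VV[1]=max(VV[1],msg_vec) then VV[1][1]++ -> VV[1]=[0, 1, 3, 0]
Event 4: LOCAL 1: VV[1][1]++ -> VV[1]=[0, 2, 3, 0]
Event 5: SEND 3->1: VV[3][3]++ -> VV[3]=[0, 0, 1, 2], msg_vec=[0, 0, 1, 2]; VV[1]=max(VV[1],msg_vec) then VV[1][1]++ -> VV[1]=[0, 3, 3, 2]
Event 6: LOCAL 2: VV[2][2]++ -> VV[2]=[0, 0, 4, 0]
Event 7: SEND 1->0: VV[1][1]++ -> VV[1]=[0, 4, 3, 2], msg_vec=[0, 4, 3, 2]; VV[0]=max(VV[0],msg_vec) then VV[0][0]++ -> VV[0]=[1, 4, 3, 2]
Event 8: LOCAL 1: VV[1][1]++ -> VV[1]=[0, 5, 3, 2]
Final vectors: VV[0]=[1, 4, 3, 2]; VV[1]=[0, 5, 3, 2]; VV[2]=[0, 0, 4, 0]; VV[3]=[0, 0, 1, 2]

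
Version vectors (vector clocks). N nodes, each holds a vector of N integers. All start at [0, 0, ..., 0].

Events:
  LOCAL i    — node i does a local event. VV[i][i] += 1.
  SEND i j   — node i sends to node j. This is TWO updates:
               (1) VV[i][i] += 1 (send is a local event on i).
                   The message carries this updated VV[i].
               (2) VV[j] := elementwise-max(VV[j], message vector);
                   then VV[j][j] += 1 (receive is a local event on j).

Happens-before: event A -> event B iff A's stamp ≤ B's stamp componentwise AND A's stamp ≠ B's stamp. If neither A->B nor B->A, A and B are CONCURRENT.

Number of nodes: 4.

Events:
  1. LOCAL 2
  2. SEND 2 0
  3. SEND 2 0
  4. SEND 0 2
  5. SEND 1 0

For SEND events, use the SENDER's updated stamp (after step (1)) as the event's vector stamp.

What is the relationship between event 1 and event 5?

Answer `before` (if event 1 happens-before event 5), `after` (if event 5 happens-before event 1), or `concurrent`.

Answer: concurrent

Derivation:
Initial: VV[0]=[0, 0, 0, 0]
Initial: VV[1]=[0, 0, 0, 0]
Initial: VV[2]=[0, 0, 0, 0]
Initial: VV[3]=[0, 0, 0, 0]
Event 1: LOCAL 2: VV[2][2]++ -> VV[2]=[0, 0, 1, 0]
Event 2: SEND 2->0: VV[2][2]++ -> VV[2]=[0, 0, 2, 0], msg_vec=[0, 0, 2, 0]; VV[0]=max(VV[0],msg_vec) then VV[0][0]++ -> VV[0]=[1, 0, 2, 0]
Event 3: SEND 2->0: VV[2][2]++ -> VV[2]=[0, 0, 3, 0], msg_vec=[0, 0, 3, 0]; VV[0]=max(VV[0],msg_vec) then VV[0][0]++ -> VV[0]=[2, 0, 3, 0]
Event 4: SEND 0->2: VV[0][0]++ -> VV[0]=[3, 0, 3, 0], msg_vec=[3, 0, 3, 0]; VV[2]=max(VV[2],msg_vec) then VV[2][2]++ -> VV[2]=[3, 0, 4, 0]
Event 5: SEND 1->0: VV[1][1]++ -> VV[1]=[0, 1, 0, 0], msg_vec=[0, 1, 0, 0]; VV[0]=max(VV[0],msg_vec) then VV[0][0]++ -> VV[0]=[4, 1, 3, 0]
Event 1 stamp: [0, 0, 1, 0]
Event 5 stamp: [0, 1, 0, 0]
[0, 0, 1, 0] <= [0, 1, 0, 0]? False
[0, 1, 0, 0] <= [0, 0, 1, 0]? False
Relation: concurrent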